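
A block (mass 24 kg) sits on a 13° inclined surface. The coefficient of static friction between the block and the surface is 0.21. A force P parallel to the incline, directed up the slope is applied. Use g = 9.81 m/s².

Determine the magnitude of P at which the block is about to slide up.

P ≈ 101 N

At impending motion up the slope, friction acts down-slope at its limit: f = μ_s N.
P is parallel to the surface, so N = m g cos θ = 229 N.
Along the incline: P = m g sin θ + μ_s N = 53 + 0.21×229 = 101 N.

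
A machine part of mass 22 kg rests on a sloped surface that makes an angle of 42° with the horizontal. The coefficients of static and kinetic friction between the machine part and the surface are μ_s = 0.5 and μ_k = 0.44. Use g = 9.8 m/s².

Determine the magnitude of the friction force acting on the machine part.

The normal reaction is N = m g cos θ = 160.2 N.
For equilibrium along the incline, friction must balance the weight component: f = m g sin θ = 144.3 N up the slope.
Static friction can supply at most μ_s N = 80.11 N.
Since |144.3| > 80.11 N, static friction cannot hold it; the machine part slides down the incline and kinetic friction applies: f = μ_k N = 0.44 × 160.2 = 70.5 N.

f ≈ 70.5 N (up the incline)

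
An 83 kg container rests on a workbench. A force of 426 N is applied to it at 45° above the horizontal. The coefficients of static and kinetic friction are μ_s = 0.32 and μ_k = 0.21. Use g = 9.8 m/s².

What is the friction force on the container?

f ≈ 108 N

The vertical component of P reduces the normal force: N = m g − P sin α = 813.4 − 301.2 = 512.2 N.
Horizontally, friction must balance P cos α = 301.2 N.
The static-friction limit is μ_s N = 163.9 N.
301.2 > 163.9 N → the container slides; f = μ_k N = 0.21×512.2 = 108 N.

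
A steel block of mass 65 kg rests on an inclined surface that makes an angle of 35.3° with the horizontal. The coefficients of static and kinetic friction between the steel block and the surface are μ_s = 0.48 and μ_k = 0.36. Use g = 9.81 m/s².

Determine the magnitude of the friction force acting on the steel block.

The normal reaction is N = m g cos θ = 520.4 N.
Along the slope the weight component is m g sin θ = 368.5 N; friction must supply exactly this, acting up-slope.
Static friction can supply at most μ_s N = 249.8 N.
|368.5| exceeds 249.8 N, so the steel block slips down-slope; friction is kinetic, f = μ_k N = 0.36×520.4 = 187 N.

f ≈ 187 N (up the incline)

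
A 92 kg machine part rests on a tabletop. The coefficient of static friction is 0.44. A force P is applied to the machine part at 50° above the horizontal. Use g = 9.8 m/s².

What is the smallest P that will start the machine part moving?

N = m g − P sin α (the pull lifts the machine part).
At impending slip, P cos α = μ_s N = μ_s (m g − P sin α).
Solving: P (cos α + μ_s sin α) = μ_s m g → P = 0.44×902/(cos 50° + 0.44 sin 50°) = 397/0.9798 = 405 N.

P ≈ 405 N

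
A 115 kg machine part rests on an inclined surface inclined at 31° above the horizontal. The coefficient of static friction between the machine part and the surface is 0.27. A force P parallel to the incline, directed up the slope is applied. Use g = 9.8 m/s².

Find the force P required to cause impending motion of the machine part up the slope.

At impending motion up the slope, friction acts down-slope at its limit: f = μ_s N.
P is parallel to the surface, so N = m g cos θ = 966 N.
Along the incline: P = m g sin θ + μ_s N = 580 + 0.27×966 = 841 N.

P ≈ 841 N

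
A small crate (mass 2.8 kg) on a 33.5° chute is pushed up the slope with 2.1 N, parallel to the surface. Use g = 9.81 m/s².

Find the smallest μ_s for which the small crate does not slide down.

N = m g cos θ = 22.91 N.
Friction must make up the shortfall along the incline: f = m g sin θ − P = 15.16 − 2.1 = 13.06 N.
At the threshold f = μ_s N, so μ_s,min = 13.06/22.91 = 0.57.

μ_s,min ≈ 0.57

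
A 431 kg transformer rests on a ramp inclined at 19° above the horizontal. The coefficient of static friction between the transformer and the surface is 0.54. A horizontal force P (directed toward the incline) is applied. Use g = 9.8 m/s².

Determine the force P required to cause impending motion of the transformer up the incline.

P ≈ 4590 N

At impending motion up the slope, friction acts down-slope at its limit: f = μ_s N.
Perpendicular to the incline: N = m g cos θ + P sin θ.
Along the incline: P cos θ = m g sin θ + μ_s N = m g sin θ + μ_s (m g cos θ + P sin θ).
Solving, P (cos θ − μ_s sin θ) = m g (sin θ + μ_s cos θ), so P = 431×9.8×(sin 19° + 0.54 cos 19°)/(cos 19° − 0.54 sin 19°) = 4220×0.8361/0.7697 = 4590 N.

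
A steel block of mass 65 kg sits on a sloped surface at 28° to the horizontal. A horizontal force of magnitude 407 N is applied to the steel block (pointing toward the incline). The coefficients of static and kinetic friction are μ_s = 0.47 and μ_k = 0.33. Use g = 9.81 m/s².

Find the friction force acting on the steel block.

f ≈ 60 N (down the incline)

Resolve perpendicular to the incline: N = m g cos θ + P sin θ = 65×9.81×cos 28° + 407×sin 28° = 754.1 N.
Along the incline, the net driving force (taking up-slope positive) is P cos θ − m g sin θ = 359.4 − 299.4 = 60 N, so equilibrium requires friction f = -60 N (down-slope).
Maximum static friction: μ_s N = 0.47 × 754.1 = 354.4 N.
|f_req| = 60 ≤ 354.4 N → the steel block is in equilibrium; friction equals the required value.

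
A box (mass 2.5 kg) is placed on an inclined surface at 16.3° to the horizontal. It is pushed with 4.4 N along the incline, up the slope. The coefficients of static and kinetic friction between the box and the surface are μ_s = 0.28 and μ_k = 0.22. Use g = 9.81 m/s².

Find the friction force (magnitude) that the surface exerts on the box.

f ≈ 2.48 N (up the incline)

The normal reaction is N = m g cos θ = 23.54 N.
The friction needed for equilibrium is m g sin θ − P = 6.883 − 4.4 = 2.483 N, measured positive up-slope.
Maximum static friction available: μ_s N = 0.28 × 23.54 = 6.591 N.
Since |2.483| ≤ 6.591 N, static friction is sufficient; f equals the required value, not μ_s N.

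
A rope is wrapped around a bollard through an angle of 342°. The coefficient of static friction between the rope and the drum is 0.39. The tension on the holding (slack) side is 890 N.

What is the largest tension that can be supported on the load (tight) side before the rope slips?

At impending slip the capstan equation gives T₂/T₁ = e^{μβ} with β in radians.
β = 342° × π/180 = 5.969 rad.
e^{μβ} = e^{0.39×5.969} = 10.26.
T₂ = T₁ · e^{μβ} = 890 × 10.26 = 9130 N.

T_max ≈ 9130 N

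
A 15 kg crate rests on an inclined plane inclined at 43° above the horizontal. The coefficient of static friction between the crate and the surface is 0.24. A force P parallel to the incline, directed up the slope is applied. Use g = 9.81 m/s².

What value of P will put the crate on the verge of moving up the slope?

At impending motion up the slope, friction acts down-slope at its limit: f = μ_s N.
P is parallel to the surface, so N = m g cos θ = 108 N.
Along the incline: P = m g sin θ + μ_s N = 100 + 0.24×108 = 126 N.

P ≈ 126 N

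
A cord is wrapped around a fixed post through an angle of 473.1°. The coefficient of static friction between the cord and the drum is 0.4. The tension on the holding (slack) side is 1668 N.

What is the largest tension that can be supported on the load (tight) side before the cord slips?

At impending slip the capstan equation gives T₂/T₁ = e^{μβ} with β in radians.
β = 473.1° × π/180 = 8.257 rad.
e^{μβ} = e^{0.4×8.257} = 27.19.
T₂ = T₁ · e^{μβ} = 1668 × 27.19 = 45400 N.

T_max ≈ 45400 N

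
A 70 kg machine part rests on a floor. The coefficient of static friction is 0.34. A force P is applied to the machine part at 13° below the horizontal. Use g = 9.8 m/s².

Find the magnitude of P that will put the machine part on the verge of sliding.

P ≈ 260 N

N = m g + P sin α (the push presses the machine part into the floor).
At impending slip, P cos α = μ_s N = μ_s (m g + P sin α).
Solving: P (cos α − μ_s sin α) = μ_s m g → P = 0.34×686/(cos 13° − 0.34 sin 13°) = 233/0.8979 = 260 N.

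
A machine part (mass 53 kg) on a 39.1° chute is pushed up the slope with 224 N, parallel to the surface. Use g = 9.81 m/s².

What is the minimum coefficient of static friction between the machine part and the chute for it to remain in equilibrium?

μ_s,min ≈ 0.258

N = m g cos θ = 403.5 N.
Friction must make up the shortfall along the incline: f = m g sin θ − P = 327.9 − 224 = 103.9 N.
At the threshold f = μ_s N, so μ_s,min = 103.9/403.5 = 0.258.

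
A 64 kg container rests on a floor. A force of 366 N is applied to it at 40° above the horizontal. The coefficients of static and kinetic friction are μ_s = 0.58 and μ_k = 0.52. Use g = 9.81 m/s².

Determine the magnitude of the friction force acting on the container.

The vertical component of P reduces the normal force: N = m g − P sin α = 627.8 − 235.3 = 392.6 N.
The horizontal driving force is P cos α = 280.4 N, so equilibrium needs friction f = 280.4 N.
The static-friction limit is μ_s N = 227.7 N.
280.4 > 227.7 N → the container slides; f = μ_k N = 0.52×392.6 = 204 N.

f ≈ 204 N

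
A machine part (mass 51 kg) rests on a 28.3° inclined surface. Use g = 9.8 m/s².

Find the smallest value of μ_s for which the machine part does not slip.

μ_s,min ≈ 0.538

At the slip threshold m g sin θ = μ_s m g cos θ, so μ_s,min = tan θ.
μ_s,min = tan 28.3° = 0.538.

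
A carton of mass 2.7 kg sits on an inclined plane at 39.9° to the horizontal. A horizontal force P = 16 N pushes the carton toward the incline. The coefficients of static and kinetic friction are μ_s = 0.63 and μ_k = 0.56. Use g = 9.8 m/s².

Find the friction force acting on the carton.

The horizontal push has a component P sin θ into the surface, so N = m g cos θ + P sin θ = 20.3 + 10.26 = 30.56 N.
Along the incline, the net driving force (taking up-slope positive) is P cos θ − m g sin θ = 12.27 − 16.97 = -4.698 N, so equilibrium requires friction f = 4.698 N (up-slope).
The limit of static friction is μ_s N = 19.25 N.
|f_req| = 4.698 ≤ 19.25 N → the carton is in equilibrium; friction equals the required value.

f ≈ 4.7 N (up the incline)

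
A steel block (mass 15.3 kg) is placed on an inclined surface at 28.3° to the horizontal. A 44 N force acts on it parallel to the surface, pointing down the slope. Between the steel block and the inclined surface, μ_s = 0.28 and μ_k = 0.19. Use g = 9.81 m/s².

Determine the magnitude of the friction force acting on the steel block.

f ≈ 25.1 N (up the incline)

Perpendicular to the surface, N = m g cos θ = 15.3·9.81·cos 28.3° = 132.2 N.
For equilibrium along the incline the friction force must supply f = m g sin θ + P = 71.16 + 44 = 115.2 N (positive meaning up-slope).
The static-friction ceiling is μ_s N = 0.28 × 132.2 = 37 N.
Since |115.2| > 37 N, static friction cannot hold it; the steel block slides down the incline and kinetic friction applies: f = μ_k N = 0.19 × 132.2 = 25.1 N.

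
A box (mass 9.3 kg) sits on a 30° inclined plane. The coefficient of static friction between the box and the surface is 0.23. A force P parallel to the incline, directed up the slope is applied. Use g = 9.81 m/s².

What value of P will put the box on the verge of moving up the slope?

P ≈ 63.8 N

At impending motion up the slope, friction acts down-slope at its limit: f = μ_s N.
P is parallel to the surface, so N = m g cos θ = 79 N.
Along the incline: P = m g sin θ + μ_s N = 45.6 + 0.23×79 = 63.8 N.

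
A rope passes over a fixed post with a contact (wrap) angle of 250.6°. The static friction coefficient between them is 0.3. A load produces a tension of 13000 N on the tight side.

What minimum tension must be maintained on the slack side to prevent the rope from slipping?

T_min ≈ 3500 N

Capstan equation at impending slip: T_tight/T_slack = e^{μβ}.
β = 250.6° = 4.374 rad; e^{μβ} = e^{0.3×4.374} = 3.714.
T_slack = T_tight / e^{μβ} = 13000 / 3.714 = 3500 N.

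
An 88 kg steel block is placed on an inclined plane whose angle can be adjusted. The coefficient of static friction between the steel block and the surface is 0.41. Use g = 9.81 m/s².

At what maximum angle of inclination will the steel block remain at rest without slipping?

At the slip threshold, m g sin θ = μ_s · m g cos θ, so tan θ = μ_s.
θ_max = arctan(0.41) = 22.3°.

θ_max ≈ 22.3°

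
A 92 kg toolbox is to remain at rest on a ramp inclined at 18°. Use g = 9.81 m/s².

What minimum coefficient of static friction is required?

At the slip threshold m g sin θ = μ_s m g cos θ, so μ_s,min = tan θ.
μ_s,min = tan 18° = 0.325.

μ_s,min ≈ 0.325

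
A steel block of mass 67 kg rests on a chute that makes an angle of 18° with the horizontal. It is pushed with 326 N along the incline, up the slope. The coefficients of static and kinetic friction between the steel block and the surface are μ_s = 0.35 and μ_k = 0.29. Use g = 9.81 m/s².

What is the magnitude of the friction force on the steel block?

Perpendicular to the surface, N = m g cos θ = 67·9.81·cos 18° = 625.1 N.
The friction needed for equilibrium is m g sin θ − P = 203.1 − 326 = -122.9 N, measured positive up-slope.
The static-friction ceiling is μ_s N = 0.35 × 625.1 = 218.8 N.
Since |-122.9| ≤ 218.8 N, the steel block remains in static equilibrium and friction takes exactly the required value.

f ≈ 123 N (down the incline)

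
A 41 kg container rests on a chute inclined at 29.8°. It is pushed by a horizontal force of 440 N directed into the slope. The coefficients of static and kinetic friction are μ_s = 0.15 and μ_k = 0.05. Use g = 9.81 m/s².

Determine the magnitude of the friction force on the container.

Resolve perpendicular to the incline: N = m g cos θ + P sin θ = 41×9.81×cos 29.8° + 440×sin 29.8° = 567.7 N.
Parallel to the incline: P cos θ − m g sin θ = 381.8 − 199.9 = 181.9 N; the friction needed to balance this is 181.9 N acting down the slope.
Maximum static friction: μ_s N = 0.15 × 567.7 = 85.15 N.
|f_req| = 181.9 > 85.15 N → the container slides up the incline; f = μ_k N = 0.05 × 567.7 = 28.4 N.

f ≈ 28.4 N (down the incline)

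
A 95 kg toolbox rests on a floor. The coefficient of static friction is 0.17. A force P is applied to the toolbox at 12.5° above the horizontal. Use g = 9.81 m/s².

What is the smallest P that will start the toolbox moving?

P ≈ 156 N

N = m g − P sin α (the pull lifts the toolbox).
At impending slip, P cos α = μ_s N = μ_s (m g − P sin α).
Solving: P (cos α + μ_s sin α) = μ_s m g → P = 0.17×932/(cos 12.5° + 0.17 sin 12.5°) = 158/1.013 = 156 N.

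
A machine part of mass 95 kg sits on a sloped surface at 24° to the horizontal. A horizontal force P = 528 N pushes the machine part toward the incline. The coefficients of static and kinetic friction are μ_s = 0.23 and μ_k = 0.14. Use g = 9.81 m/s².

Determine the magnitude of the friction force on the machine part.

f ≈ 103 N (down the incline)

Normal direction: N = m g cos θ + P sin θ = 1066 N.
Parallel to the incline: P cos θ − m g sin θ = 482.4 − 379.1 = 103.3 N; the friction needed to balance this is 103.3 N acting down the slope.
The limit of static friction is μ_s N = 245.2 N.
|f_req| = 103.3 ≤ 245.2 N → the machine part is in equilibrium; friction equals the required value.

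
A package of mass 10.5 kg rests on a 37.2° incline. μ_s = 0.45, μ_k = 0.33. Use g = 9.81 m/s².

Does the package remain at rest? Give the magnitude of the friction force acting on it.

f ≈ 27.1 N

N = m g cos θ = 82 N.
Down-slope weight component: m g sin θ = 62.3 N.
μ_s N = 36.9 N.
62.3 > 36.9 N, so it slides; kinetic friction f = μ_k N = 0.33×82 = 27.1 N.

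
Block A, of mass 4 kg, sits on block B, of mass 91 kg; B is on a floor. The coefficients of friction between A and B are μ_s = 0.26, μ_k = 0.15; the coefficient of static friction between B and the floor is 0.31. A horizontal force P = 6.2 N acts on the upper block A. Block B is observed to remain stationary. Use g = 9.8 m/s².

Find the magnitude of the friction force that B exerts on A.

f ≈ 6.2 N

The normal force B exerts on A is simply A's weight, N₁ = 39.2 N.
So the A–B interface can sustain at most μ_s N₁ = 10.19 N of static friction.
P = 6.2 N is within that limit, so A and B move together (both at rest); the A–B friction is simply f₁ = P = 6.2 N.
B experiences an equal 6.2 N forward from A (third law). B is in equilibrium, so the floor supplies f₂ = 6.2 N of static friction (limit μ_s(m_A+m_B)g = 288.6 N, not exceeded).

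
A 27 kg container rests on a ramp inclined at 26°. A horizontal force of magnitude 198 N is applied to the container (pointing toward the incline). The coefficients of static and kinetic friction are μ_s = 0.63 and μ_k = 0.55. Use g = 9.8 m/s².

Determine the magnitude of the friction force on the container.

f ≈ 62 N (down the incline)

Normal direction: N = m g cos θ + P sin θ = 324.6 N.
Along the incline, the net driving force (taking up-slope positive) is P cos θ − m g sin θ = 178 − 116 = 61.97 N, so equilibrium requires friction f = -61.97 N (down-slope).
Maximum static friction: μ_s N = 0.63 × 324.6 = 204.5 N.
Since 61.97 N is within the 204.5 N limit, the container stays put and friction is exactly 62 N.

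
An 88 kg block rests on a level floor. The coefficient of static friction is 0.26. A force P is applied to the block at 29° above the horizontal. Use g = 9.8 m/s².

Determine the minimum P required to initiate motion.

P ≈ 224 N

N = m g − P sin α (the pull lifts the block).
At impending slip, P cos α = μ_s N = μ_s (m g − P sin α).
Solving: P (cos α + μ_s sin α) = μ_s m g → P = 0.26×862/(cos 29° + 0.26 sin 29°) = 224/1.001 = 224 N.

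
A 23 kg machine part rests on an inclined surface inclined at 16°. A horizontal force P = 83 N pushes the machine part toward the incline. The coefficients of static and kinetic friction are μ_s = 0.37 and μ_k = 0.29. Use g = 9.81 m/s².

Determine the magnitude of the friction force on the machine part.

f ≈ 17.6 N (down the incline)

Resolve perpendicular to the incline: N = m g cos θ + P sin θ = 23×9.81×cos 16° + 83×sin 16° = 239.8 N.
Parallel to the incline: P cos θ − m g sin θ = 79.78 − 62.19 = 17.59 N; the friction needed to balance this is 17.59 N acting down the slope.
The limit of static friction is μ_s N = 88.71 N.
Since 17.59 N is within the 88.71 N limit, the machine part stays put and friction is exactly 17.6 N.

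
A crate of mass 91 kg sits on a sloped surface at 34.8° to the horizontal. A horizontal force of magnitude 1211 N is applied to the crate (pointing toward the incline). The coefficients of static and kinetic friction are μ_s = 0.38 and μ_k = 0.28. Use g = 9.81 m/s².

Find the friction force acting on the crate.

f ≈ 485 N (down the incline)

Resolve perpendicular to the incline: N = m g cos θ + P sin θ = 91×9.81×cos 34.8° + 1211×sin 34.8° = 1424 N.
Parallel to the incline: P cos θ − m g sin θ = 994.4 − 509.5 = 484.9 N; the friction needed to balance this is 484.9 N acting down the slope.
Maximum static friction: μ_s N = 0.38 × 1424 = 541.2 N.
|f_req| = 484.9 ≤ 541.2 N → the crate is in equilibrium; friction equals the required value.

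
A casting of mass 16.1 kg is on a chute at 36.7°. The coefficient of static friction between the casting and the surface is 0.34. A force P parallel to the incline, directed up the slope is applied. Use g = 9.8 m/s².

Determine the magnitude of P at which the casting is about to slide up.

At impending motion up the slope, friction acts down-slope at its limit: f = μ_s N.
P is parallel to the surface, so N = m g cos θ = 127 N.
Along the incline: P = m g sin θ + μ_s N = 94.3 + 0.34×127 = 137 N.

P ≈ 137 N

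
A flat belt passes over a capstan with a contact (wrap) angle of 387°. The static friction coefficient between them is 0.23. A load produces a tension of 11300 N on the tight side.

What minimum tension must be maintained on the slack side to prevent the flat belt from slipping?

T_min ≈ 2390 N

Capstan equation at impending slip: T_tight/T_slack = e^{μβ}.
β = 387° = 6.754 rad; e^{μβ} = e^{0.23×6.754} = 4.728.
T_slack = T_tight / e^{μβ} = 11300 / 4.728 = 2390 N.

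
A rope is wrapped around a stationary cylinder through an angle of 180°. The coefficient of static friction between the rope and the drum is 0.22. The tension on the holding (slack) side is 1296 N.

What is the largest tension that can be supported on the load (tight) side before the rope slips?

At impending slip the capstan equation gives T₂/T₁ = e^{μβ} with β in radians.
β = 180° × π/180 = 3.142 rad.
e^{μβ} = e^{0.22×3.142} = 1.996.
T₂ = T₁ · e^{μβ} = 1296 × 1.996 = 2590 N.

T_max ≈ 2590 N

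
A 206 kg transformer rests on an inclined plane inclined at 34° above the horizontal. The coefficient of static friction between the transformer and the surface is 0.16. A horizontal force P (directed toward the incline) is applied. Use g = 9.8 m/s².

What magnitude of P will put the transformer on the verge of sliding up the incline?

At impending motion up the slope, friction acts down-slope at its limit: f = μ_s N.
Perpendicular to the incline: N = m g cos θ + P sin θ.
Along the incline: P cos θ = m g sin θ + μ_s N = m g sin θ + μ_s (m g cos θ + P sin θ).
Solving, P (cos θ − μ_s sin θ) = m g (sin θ + μ_s cos θ), so P = 206×9.8×(sin 34° + 0.16 cos 34°)/(cos 34° − 0.16 sin 34°) = 2020×0.6918/0.7396 = 1890 N.

P ≈ 1890 N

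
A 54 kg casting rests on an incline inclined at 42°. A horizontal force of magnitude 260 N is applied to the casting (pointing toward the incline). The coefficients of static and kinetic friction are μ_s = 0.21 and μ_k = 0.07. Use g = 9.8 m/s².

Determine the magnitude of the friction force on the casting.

Resolve perpendicular to the incline: N = m g cos θ + P sin θ = 54×9.8×cos 42° + 260×sin 42° = 567.2 N.
Parallel to the incline: P cos θ − m g sin θ = 193.2 − 354.1 = -160.9 N; the friction needed to balance this is 160.9 N acting up the slope.
Maximum static friction: μ_s N = 0.21 × 567.2 = 119.1 N.
|f_req| = 160.9 > 119.1 N → the casting slides down the incline; f = μ_k N = 0.07 × 567.2 = 39.7 N.

f ≈ 39.7 N (up the incline)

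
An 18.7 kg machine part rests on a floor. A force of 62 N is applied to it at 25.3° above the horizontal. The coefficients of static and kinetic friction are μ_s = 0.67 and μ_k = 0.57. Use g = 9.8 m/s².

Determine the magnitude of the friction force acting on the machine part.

The vertical component of P reduces the normal force: N = m g − P sin α = 183.3 − 26.5 = 156.8 N.
For equilibrium, f = P cos α = 62×cos 25.3° = 56.05 N.
The static-friction limit is μ_s N = 105 N.
56.05 ≤ 105 N → static; friction equals the required 56.1 N.

f ≈ 56.1 N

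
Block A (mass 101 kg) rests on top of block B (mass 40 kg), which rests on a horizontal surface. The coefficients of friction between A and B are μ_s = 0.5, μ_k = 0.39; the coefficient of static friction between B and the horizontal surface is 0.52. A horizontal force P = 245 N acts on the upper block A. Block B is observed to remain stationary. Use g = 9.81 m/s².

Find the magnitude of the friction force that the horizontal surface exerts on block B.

Between the blocks, N₁ = m_A g = 990.8 N.
Maximum static friction on A from B: μ_s N₁ = 0.5×990.8 = 495.4 N.
Since P = 245 N ≤ 495.4 N, A does not slip on B; friction on A equals P = 245 N.
By Newton's third law B feels 245 N forward from A. With B stationary, the floor's static friction on B balances it: f₂ = 245 N (well within μ_s(m_A+m_B)g = 719.3 N).

f ≈ 245 N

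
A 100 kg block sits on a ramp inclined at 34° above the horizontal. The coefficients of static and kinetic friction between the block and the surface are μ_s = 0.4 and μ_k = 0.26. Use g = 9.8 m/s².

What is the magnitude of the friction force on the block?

f ≈ 211 N (up the incline)

The normal reaction is N = m g cos θ = 812.5 N.
For equilibrium along the incline, friction must balance the weight component: f = m g sin θ = 548 N up the slope.
The static-friction ceiling is μ_s N = 0.4 × 812.5 = 325 N.
Since |548| > 325 N, static friction cannot hold it; the block slides down the incline and kinetic friction applies: f = μ_k N = 0.26 × 812.5 = 211 N.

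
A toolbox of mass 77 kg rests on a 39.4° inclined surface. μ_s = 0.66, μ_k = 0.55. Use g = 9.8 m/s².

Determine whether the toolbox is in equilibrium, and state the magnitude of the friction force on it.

N = m g cos θ = 583 N.
Down-slope weight component: m g sin θ = 479 N.
μ_s N = 385 N.
479 > 385 N, so it slides; kinetic friction f = μ_k N = 0.55×583 = 321 N.

f ≈ 321 N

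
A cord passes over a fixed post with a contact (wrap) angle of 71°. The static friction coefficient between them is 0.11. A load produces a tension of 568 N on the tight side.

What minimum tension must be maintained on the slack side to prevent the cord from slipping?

T_min ≈ 496 N

Capstan equation at impending slip: T_tight/T_slack = e^{μβ}.
β = 71° = 1.239 rad; e^{μβ} = e^{0.11×1.239} = 1.146.
T_slack = T_tight / e^{μβ} = 568 / 1.146 = 496 N.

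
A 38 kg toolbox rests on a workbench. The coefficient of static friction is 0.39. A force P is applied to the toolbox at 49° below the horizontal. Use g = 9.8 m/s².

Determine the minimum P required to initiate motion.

P ≈ 402 N

N = m g + P sin α (the push presses the toolbox into the workbench).
At impending slip, P cos α = μ_s N = μ_s (m g + P sin α).
Solving: P (cos α − μ_s sin α) = μ_s m g → P = 0.39×372/(cos 49° − 0.39 sin 49°) = 145/0.3617 = 402 N.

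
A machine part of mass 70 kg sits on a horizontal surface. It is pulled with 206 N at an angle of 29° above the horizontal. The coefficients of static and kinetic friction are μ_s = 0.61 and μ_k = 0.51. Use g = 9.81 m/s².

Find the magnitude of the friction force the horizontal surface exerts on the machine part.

Vertical equilibrium gives N = m g − P sin α = 586.8 N.
Horizontally, friction must balance P cos α = 180.2 N.
μ_s N = 0.61 × 586.8 = 358 N.
180.2 ≤ 358 N → static; friction equals the required 180 N.

f ≈ 180 N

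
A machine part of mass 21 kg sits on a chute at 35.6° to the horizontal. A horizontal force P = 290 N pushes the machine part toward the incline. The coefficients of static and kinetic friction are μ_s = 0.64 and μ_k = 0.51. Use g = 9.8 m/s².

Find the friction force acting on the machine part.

Resolve perpendicular to the incline: N = m g cos θ + P sin θ = 21×9.8×cos 35.6° + 290×sin 35.6° = 336.2 N.
Along the incline, the net driving force (taking up-slope positive) is P cos θ − m g sin θ = 235.8 − 119.8 = 116 N, so equilibrium requires friction f = -116 N (down-slope).
Maximum static friction: μ_s N = 0.64 × 336.2 = 215.1 N.
|f_req| = 116 ≤ 215.1 N → the machine part is in equilibrium; friction equals the required value.

f ≈ 116 N (down the incline)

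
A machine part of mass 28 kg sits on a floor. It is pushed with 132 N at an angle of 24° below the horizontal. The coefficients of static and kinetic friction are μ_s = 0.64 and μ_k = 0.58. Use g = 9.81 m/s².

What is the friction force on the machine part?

f ≈ 121 N

N = m g + P sin α = 274.7 + 132×sin 24° = 328.4 N.
Horizontally, friction must balance P cos α = 120.6 N.
μ_s N = 0.64 × 328.4 = 210.2 N.
Since 120.6 N does not exceed the limit, the machine part stays at rest and f = 121 N.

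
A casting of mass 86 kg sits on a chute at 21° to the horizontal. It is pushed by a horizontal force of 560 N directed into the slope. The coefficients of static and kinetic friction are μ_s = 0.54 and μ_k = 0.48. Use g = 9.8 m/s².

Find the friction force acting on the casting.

f ≈ 221 N (down the incline)

Normal direction: N = m g cos θ + P sin θ = 987.5 N.
Along the incline, the net driving force (taking up-slope positive) is P cos θ − m g sin θ = 522.8 − 302 = 220.8 N, so equilibrium requires friction f = -220.8 N (down-slope).
The limit of static friction is μ_s N = 533.3 N.
Since 220.8 N is within the 533.3 N limit, the casting stays put and friction is exactly 221 N.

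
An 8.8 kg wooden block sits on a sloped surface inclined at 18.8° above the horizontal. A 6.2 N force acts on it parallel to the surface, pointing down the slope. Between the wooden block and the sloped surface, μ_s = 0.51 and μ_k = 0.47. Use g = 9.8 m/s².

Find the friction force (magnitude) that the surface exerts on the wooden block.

f ≈ 34 N (up the incline)

The normal reaction is N = m g cos θ = 81.64 N.
The friction needed for equilibrium is m g sin θ + P = 27.79 + 6.2 = 33.99 N, measured positive up-slope.
Maximum static friction available: μ_s N = 0.51 × 81.64 = 41.64 N.
Since |33.99| ≤ 41.64 N, no slip — friction simply equals what equilibrium demands.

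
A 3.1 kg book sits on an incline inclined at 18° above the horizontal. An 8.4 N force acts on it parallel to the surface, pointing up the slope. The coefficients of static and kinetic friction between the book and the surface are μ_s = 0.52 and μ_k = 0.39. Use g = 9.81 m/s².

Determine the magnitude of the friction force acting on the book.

f ≈ 0.998 N (up the incline)

Normal force: N = m g cos θ = 3.1 × 9.81 × cos 18° = 28.92 N.
For equilibrium along the incline the friction force must supply f = m g sin θ − P = 9.398 − 8.4 = 0.9975 N (positive meaning up-slope).
Maximum static friction available: μ_s N = 0.52 × 28.92 = 15.04 N.
Since |0.9975| ≤ 15.04 N, no slip — friction simply equals what equilibrium demands.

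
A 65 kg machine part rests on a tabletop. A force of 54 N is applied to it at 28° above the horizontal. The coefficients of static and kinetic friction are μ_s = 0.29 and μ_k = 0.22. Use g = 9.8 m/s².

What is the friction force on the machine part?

f ≈ 47.7 N

N = m g − P sin α = 637 − 54×sin 28° = 611.6 N.
For equilibrium, f = P cos α = 54×cos 28° = 47.68 N.
The static-friction limit is μ_s N = 177.4 N.
Since 47.68 N does not exceed the limit, the machine part stays at rest and f = 47.7 N.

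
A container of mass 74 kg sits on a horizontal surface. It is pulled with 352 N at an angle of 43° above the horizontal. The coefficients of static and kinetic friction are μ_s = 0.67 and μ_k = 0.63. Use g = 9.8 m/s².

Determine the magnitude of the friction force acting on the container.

f ≈ 257 N

N = m g − P sin α = 725.2 − 352×sin 43° = 485.1 N.
For equilibrium, f = P cos α = 352×cos 43° = 257.4 N.
The static-friction limit is μ_s N = 325 N.
257.4 ≤ 325 N → static; friction equals the required 257 N.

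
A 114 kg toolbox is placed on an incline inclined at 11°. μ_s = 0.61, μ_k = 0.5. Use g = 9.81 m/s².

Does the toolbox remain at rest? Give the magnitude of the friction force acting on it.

f ≈ 213 N

N = m g cos θ = 1100 N.
Down-slope weight component: m g sin θ = 213 N.
μ_s N = 670 N.
213 ≤ 670 N, so it stays put; friction = 213 N.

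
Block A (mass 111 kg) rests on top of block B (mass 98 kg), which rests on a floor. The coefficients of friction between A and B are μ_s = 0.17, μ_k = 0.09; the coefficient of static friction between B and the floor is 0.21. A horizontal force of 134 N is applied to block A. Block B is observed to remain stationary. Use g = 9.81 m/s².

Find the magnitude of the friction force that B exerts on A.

Between the blocks, N₁ = m_A g = 1089 N.
So the A–B interface can sustain at most μ_s N₁ = 185.1 N of static friction.
Since P = 134 N ≤ 185.1 N, A does not slip on B; friction on A equals P = 134 N.
By Newton's third law B feels 134 N forward from A. With B stationary, the floor's static friction on B balances it: f₂ = 134 N (well within μ_s(m_A+m_B)g = 430.6 N).

f ≈ 134 N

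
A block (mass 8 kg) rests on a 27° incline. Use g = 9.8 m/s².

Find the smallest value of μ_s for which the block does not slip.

At the slip threshold m g sin θ = μ_s m g cos θ, so μ_s,min = tan θ.
μ_s,min = tan 27° = 0.51.

μ_s,min ≈ 0.51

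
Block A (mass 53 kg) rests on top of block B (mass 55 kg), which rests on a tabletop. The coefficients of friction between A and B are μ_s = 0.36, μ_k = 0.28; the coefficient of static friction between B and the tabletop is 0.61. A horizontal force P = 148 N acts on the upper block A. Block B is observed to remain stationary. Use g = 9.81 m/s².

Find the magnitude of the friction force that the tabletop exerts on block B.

f ≈ 148 N

Between the blocks, N₁ = m_A g = 519.9 N.
So the A–B interface can sustain at most μ_s N₁ = 187.2 N of static friction.
P = 148 N is within that limit, so A and B move together (both at rest); the A–B friction is simply f₁ = P = 148 N.
By Newton's third law B feels 148 N forward from A. With B stationary, the floor's static friction on B balances it: f₂ = 148 N (well within μ_s(m_A+m_B)g = 646.3 N).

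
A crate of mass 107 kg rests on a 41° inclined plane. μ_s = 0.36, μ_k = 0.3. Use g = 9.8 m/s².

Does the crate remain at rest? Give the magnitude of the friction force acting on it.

N = m g cos θ = 791 N.
Down-slope weight component: m g sin θ = 688 N.
μ_s N = 285 N.
688 > 285 N, so it slides; kinetic friction f = μ_k N = 0.3×791 = 237 N.

f ≈ 237 N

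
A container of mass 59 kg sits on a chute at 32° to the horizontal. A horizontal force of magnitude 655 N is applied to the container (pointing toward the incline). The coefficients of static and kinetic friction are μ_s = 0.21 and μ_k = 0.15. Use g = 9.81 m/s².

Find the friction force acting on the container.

f ≈ 126 N (down the incline)

The horizontal push has a component P sin θ into the surface, so N = m g cos θ + P sin θ = 490.8 + 347.1 = 837.9 N.
Parallel to the incline: P cos θ − m g sin θ = 555.5 − 306.7 = 248.8 N; the friction needed to balance this is 248.8 N acting down the slope.
Maximum static friction: μ_s N = 0.21 × 837.9 = 176 N.
|f_req| = 248.8 > 176 N → the container slides up the incline; f = μ_k N = 0.15 × 837.9 = 126 N.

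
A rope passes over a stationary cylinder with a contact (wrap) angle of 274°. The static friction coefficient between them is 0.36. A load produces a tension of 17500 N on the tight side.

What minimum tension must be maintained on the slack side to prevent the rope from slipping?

T_min ≈ 3130 N

Capstan equation at impending slip: T_tight/T_slack = e^{μβ}.
β = 274° = 4.782 rad; e^{μβ} = e^{0.36×4.782} = 5.593.
T_slack = T_tight / e^{μβ} = 17500 / 5.593 = 3130 N.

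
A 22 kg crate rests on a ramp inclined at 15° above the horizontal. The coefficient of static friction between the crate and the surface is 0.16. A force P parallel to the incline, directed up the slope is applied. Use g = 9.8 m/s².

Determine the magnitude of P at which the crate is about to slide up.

At impending motion up the slope, friction acts down-slope at its limit: f = μ_s N.
P is parallel to the surface, so N = m g cos θ = 208 N.
Along the incline: P = m g sin θ + μ_s N = 55.8 + 0.16×208 = 89.1 N.

P ≈ 89.1 N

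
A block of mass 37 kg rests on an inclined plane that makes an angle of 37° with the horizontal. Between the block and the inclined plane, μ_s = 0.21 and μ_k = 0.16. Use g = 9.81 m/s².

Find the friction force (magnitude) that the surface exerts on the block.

Normal force: N = m g cos θ = 37 × 9.81 × cos 37° = 289.9 N.
For equilibrium along the incline, friction must balance the weight component: f = m g sin θ = 218.4 N up the slope.
Static friction can supply at most μ_s N = 60.87 N.
|218.4| exceeds 60.87 N, so the block slips down-slope; friction is kinetic, f = μ_k N = 0.16×289.9 = 46.4 N.

f ≈ 46.4 N (up the incline)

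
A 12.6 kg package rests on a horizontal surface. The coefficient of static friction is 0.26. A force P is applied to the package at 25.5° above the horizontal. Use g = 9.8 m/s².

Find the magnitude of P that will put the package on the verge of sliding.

N = m g − P sin α (the pull lifts the package).
At impending slip, P cos α = μ_s N = μ_s (m g − P sin α).
Solving: P (cos α + μ_s sin α) = μ_s m g → P = 0.26×123/(cos 25.5° + 0.26 sin 25.5°) = 32.1/1.015 = 31.6 N.

P ≈ 31.6 N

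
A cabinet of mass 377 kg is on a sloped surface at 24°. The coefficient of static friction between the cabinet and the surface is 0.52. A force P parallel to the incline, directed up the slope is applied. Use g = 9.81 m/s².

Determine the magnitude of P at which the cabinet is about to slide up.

P ≈ 3260 N

At impending motion up the slope, friction acts down-slope at its limit: f = μ_s N.
P is parallel to the surface, so N = m g cos θ = 3380 N.
Along the incline: P = m g sin θ + μ_s N = 1500 + 0.52×3380 = 3260 N.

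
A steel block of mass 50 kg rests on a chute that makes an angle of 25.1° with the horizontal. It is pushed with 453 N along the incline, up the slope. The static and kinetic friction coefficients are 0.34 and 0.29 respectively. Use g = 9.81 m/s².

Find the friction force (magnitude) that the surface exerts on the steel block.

Normal force: N = m g cos θ = 50 × 9.81 × cos 25.1° = 444.2 N.
Parallel to the incline, ΣF = 0 gives f = m g sin θ − P = 208.1 − 453 = -244.9 N (up-slope positive).
Maximum static friction available: μ_s N = 0.34 × 444.2 = 151 N.
Since |-244.9| > 151 N, static friction cannot hold it; the steel block slides up the incline and kinetic friction applies: f = μ_k N = 0.29 × 444.2 = 129 N.

f ≈ 129 N (down the incline)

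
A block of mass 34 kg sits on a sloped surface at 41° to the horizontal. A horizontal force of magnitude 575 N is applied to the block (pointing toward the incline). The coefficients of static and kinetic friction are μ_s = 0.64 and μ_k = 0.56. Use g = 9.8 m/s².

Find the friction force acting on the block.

Normal direction: N = m g cos θ + P sin θ = 628.7 N.
Along the incline, the net driving force (taking up-slope positive) is P cos θ − m g sin θ = 434 − 218.6 = 215.4 N, so equilibrium requires friction f = -215.4 N (down-slope).
Maximum static friction: μ_s N = 0.64 × 628.7 = 402.4 N.
Since 215.4 N is within the 402.4 N limit, the block stays put and friction is exactly 215 N.

f ≈ 215 N (down the incline)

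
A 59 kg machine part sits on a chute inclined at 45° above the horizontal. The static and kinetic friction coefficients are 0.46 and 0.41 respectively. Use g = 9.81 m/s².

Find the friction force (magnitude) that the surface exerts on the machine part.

f ≈ 168 N (up the incline)

The normal reaction is N = m g cos θ = 409.3 N.
Along the slope the weight component is m g sin θ = 409.3 N; friction must supply exactly this, acting up-slope.
Maximum static friction available: μ_s N = 0.46 × 409.3 = 188.3 N.
Since |409.3| > 188.3 N, static friction cannot hold it; the machine part slides down the incline and kinetic friction applies: f = μ_k N = 0.41 × 409.3 = 168 N.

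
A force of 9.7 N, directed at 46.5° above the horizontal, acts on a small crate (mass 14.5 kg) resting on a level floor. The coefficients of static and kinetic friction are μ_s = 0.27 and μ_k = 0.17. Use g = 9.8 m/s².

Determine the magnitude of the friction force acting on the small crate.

N = m g − P sin α = 142.1 − 9.7×sin 46.5° = 135.1 N.
Horizontally, friction must balance P cos α = 6.677 N.
The static-friction limit is μ_s N = 36.47 N.
Since 6.677 N does not exceed the limit, the small crate stays at rest and f = 6.68 N.

f ≈ 6.68 N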